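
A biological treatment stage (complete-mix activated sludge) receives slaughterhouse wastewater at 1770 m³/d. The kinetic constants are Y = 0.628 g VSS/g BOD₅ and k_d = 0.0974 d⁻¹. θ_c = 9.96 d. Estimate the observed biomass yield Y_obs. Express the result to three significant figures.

Y_obs ≈ 0.319 g VSS/g BOD₅

Y_obs = Y / (1 + k_d θ_c) = 0.628 / (1 + 0.0974 × 9.96) = 0.628 / 1.970 = 0.3188.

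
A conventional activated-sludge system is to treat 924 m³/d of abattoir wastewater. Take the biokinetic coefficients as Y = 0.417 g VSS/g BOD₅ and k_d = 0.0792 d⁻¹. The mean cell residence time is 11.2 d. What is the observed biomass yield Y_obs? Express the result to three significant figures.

Observed yield with endogenous decay: Y_obs = Y / (1 + k_d·θ_c) = 0.417 / (1 + 0.0792 × 11.2) = 0.417 / 1.887 = 0.2210 g VSS/g BOD₅.

Y_obs ≈ 0.221 g VSS/g BOD₅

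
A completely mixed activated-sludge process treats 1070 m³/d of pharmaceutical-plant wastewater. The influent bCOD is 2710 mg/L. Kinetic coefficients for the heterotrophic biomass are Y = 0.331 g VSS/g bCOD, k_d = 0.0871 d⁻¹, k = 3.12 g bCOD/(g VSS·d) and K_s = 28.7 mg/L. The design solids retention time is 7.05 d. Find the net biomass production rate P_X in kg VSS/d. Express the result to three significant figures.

P_X ≈ 593 kg VSS/d

From the Monod/SRT balance for a CMAS, S = K_s·(1+k_d θ_c)/[θ_c·(Y k − k_d) − 1] = 28.7 × (1 + 0.0871 × 7.05) / [7.05 × (0.331 × 3.12 − 0.0871) − 1] = 46.32 / 5.667 = 8.175 mg/L.
Correct the yield for decay: Y_obs = Y/(1 + k_d θ_c) = 0.331 / (1 + 0.0871 × 7.05) = 0.331 / 1.614 = 0.2051.
Substrate removed = Q·(S₀ − S) = 1070 m³/d × (2710 − 8.17) g/m³ = 2.89×10^6 g/d = 2891 kg/d.
P_X = Y_obs · Q(S₀ − S) = 0.2051 × 2891 = 592.9 kg VSS/d.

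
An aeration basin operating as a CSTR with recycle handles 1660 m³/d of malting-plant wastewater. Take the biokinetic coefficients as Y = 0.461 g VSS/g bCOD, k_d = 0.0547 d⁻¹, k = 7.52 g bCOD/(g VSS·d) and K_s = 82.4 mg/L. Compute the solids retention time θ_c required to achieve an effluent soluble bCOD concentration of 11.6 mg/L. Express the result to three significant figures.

θ_c ≈ 2.68 d

At the target effluent, Y k S/(K_s+S) = 0.461×7.52×11.6/94.00 = 0.4278 d⁻¹.
Then 1/θ_c = μ − k_d = 0.4278 − 0.0547 = 0.3731 d⁻¹, giving θ_c = 2.680 d.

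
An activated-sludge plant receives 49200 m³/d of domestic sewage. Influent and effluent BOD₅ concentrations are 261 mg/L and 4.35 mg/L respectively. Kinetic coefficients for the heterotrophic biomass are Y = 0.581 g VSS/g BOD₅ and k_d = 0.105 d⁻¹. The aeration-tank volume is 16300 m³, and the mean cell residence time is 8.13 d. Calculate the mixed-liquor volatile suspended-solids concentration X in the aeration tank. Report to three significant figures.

X ≈ 1970 mg/L

From V·X·(1 + k_d·θ_c) = Y·Q·(S₀ − S)·θ_c: X = 0.581 × 49200 × (261 − 4.35) × 8.13 / [16300 × (1 + 0.105 × 8.13)] = 1974 mg/L.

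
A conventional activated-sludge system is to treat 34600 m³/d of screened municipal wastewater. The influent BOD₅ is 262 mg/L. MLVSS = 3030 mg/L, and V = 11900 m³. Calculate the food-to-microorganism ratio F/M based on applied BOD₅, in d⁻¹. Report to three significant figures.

F/M ≈ 0.251 d⁻¹

F/M = Q·S₀ / (V·X) = 34600 × 262 / (11900 × 3030) = 0.2514 g BOD₅·(g VSS·d)⁻¹.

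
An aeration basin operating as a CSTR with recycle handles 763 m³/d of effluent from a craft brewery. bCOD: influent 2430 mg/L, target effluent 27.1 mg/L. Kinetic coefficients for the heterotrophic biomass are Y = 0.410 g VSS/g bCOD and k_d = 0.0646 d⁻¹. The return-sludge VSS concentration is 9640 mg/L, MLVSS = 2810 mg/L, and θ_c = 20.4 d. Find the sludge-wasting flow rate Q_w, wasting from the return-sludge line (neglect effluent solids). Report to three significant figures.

From the SRT design equation V = Y Q (S₀−S) θ_c / [X (1 + k_d θ_c)] = 0.410 × 763 × (2430 − 27.1) × 20.4 / [2810 × (1 + 0.0646 × 20.4)] = 1.53×10^7 / 6513 = 2354 m³.
θ_c = V·X/(Q_w·X_r) when wasting from the recycle, so Q_w = V·X/(θ_c·X_r) = 2354 × 2810 / (20.4 × 9640) = 33.64 m³/d.

Q_w ≈ 33.6 m³/d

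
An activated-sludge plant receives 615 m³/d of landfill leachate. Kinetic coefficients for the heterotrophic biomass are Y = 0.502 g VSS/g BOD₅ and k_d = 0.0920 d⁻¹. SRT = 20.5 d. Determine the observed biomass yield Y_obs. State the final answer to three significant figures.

Observed yield with endogenous decay: Y_obs = Y / (1 + k_d·θ_c) = 0.502 / (1 + 0.0920 × 20.5) = 0.502 / 2.886 = 0.1739 g VSS/g BOD₅.

Y_obs ≈ 0.174 g VSS/g BOD₅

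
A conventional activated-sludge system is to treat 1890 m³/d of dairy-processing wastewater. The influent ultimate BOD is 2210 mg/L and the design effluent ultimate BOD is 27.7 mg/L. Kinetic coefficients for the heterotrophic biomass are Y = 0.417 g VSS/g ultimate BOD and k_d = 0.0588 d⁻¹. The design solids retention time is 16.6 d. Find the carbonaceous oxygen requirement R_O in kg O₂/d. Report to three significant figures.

Observed yield with endogenous decay: Y_obs = Y / (1 + k_d·θ_c) = 0.417 / (1 + 0.0588 × 16.6) = 0.417 / 1.976 = 0.2110 g VSS/g ultimate BOD.
Q·(S₀ − S) = 1890 × (2210 − 27.7) × 10⁻³ = 4125 kg/d removed.
Biomass synthesised: P_X = Y_obs × 4125 = 870.4 kg VSS/d.
R_O = Q·ΔS − 1.42 P_X = 4125 − 1236 = 2889 kg O₂/d.

R_O ≈ 2890 kg O₂/d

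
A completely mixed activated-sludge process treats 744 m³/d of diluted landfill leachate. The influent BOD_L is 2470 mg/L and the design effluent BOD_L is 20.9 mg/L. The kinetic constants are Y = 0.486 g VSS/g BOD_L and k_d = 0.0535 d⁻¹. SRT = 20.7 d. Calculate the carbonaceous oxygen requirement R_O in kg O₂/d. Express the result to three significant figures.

Observed yield with endogenous decay: Y_obs = Y / (1 + k_d·θ_c) = 0.486 / (1 + 0.0535 × 20.7) = 0.486 / 2.107 = 0.2306 g VSS/g BOD_L.
Q·(S₀ − S) = 744 × (2470 − 20.9) × 10⁻³ = 1822 kg/d removed.
Net sludge production P_X = 0.2306 × 1822 = 420.2 kg VSS/d.
Carbonaceous O₂ demand = substrate oxidised − cell-mass equivalent = 1822 − 1.42 × 420.2 = 1225 kg O₂/d.

R_O ≈ 1230 kg O₂/d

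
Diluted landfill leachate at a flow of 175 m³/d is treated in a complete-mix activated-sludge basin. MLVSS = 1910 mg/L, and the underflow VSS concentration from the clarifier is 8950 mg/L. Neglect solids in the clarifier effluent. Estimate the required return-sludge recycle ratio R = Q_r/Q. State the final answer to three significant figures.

R ≈ 0.271

R = Q_r/Q = X/(X_r − X) = 1910 / (8950 − 1910) = 0.2713.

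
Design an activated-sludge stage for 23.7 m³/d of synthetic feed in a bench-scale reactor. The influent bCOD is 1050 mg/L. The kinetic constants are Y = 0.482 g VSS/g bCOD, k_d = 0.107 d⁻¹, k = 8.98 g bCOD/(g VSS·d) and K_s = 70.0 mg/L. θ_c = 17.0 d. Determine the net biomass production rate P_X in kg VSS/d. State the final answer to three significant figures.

P_X ≈ 4.24 kg VSS/d

For a completely mixed reactor with recycle the Lawrence–McCarty relation gives S = K_s·(1 + k_d·θ_c) / [θ_c·(Y·k − k_d) − 1] = 70.0 × (1 + 0.107 × 17.0) / [17.0 × (0.482 × 8.98 − 0.107) − 1] = 197.3 / 70.76 = 2.789 mg/L.
Y_obs = Y / (1 + k_d θ_c) = 0.482 / (1 + 0.107 × 17.0) = 0.482 / 2.819 = 0.1710.
Mass of bCOD removed per day: Q(S₀ − S) = 23.7 × 1047 g/m³ = 24.82 kg/d.
Net biomass production P_X = Y_obs × Q·(S₀ − S) = 0.1710 × 24.82 = 4.244 kg VSS/d.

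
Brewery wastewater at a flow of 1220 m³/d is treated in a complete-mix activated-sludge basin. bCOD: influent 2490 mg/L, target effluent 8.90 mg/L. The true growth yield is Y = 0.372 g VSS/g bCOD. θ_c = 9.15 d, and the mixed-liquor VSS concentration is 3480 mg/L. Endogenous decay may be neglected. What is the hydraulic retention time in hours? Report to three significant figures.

τ ≈ 58.2 h

Biomass mass balance (decay neglected): V·X = Y·Q·(S₀ − S)·θ_c, so V = 0.372 × 1220 × (2490 − 8.90) × 9.15 / 3480 = 2961 m³.
Hydraulic retention time τ = V/Q = 2961 / 1220 = 2.427 d = 58.24 h.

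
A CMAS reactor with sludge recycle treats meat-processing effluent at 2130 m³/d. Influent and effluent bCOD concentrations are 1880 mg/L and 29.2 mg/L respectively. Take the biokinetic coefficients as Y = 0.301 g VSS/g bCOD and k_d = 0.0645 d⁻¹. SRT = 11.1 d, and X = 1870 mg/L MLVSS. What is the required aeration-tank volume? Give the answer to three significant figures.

From the SRT design equation V = Y Q (S₀−S) θ_c / [X (1 + k_d θ_c)] = 0.301 × 2130 × (1880 − 29.2) × 11.1 / [1870 × (1 + 0.0645 × 11.1)] = 1.32×10^7 / 3209 = 4105 m³.

V ≈ 4100 m³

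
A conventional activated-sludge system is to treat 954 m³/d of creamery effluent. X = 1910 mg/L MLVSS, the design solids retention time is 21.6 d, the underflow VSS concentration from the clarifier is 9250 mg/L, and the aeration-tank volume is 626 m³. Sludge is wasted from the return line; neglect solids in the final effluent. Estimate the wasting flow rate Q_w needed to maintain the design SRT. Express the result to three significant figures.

Q_w ≈ 5.98 m³/d

Q_w = (V·X)/(θ_c X_r) = 626.0 × 1910 / (21.6 × 9250) = 5.984 m³/d.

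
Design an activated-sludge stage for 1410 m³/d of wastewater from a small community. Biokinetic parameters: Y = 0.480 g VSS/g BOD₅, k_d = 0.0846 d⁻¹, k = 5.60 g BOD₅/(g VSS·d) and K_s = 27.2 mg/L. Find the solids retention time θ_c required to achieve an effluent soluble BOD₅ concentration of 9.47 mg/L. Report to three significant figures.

θ_c ≈ 1.64 d

At the target effluent, Y k S/(K_s+S) = 0.480×5.60×9.47/36.67 = 0.6942 d⁻¹.
θ_c = 1/(μ − k_d) = 1/(0.6942 − 0.0846) = 1/0.6096 = 1.640 d.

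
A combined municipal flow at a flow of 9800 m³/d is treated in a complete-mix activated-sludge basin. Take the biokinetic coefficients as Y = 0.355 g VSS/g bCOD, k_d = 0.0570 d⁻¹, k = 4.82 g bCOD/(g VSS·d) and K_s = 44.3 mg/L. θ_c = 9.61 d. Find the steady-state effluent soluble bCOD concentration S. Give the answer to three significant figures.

S ≈ 4.60 mg/L

From the Monod/SRT balance for a CMAS, S = K_s·(1+k_d θ_c)/[θ_c·(Y k − k_d) − 1] = 44.3 × (1 + 0.0570 × 9.61) / [9.61 × (0.355 × 4.82 − 0.0570) − 1] = 68.57 / 14.90 = 4.603 mg/L.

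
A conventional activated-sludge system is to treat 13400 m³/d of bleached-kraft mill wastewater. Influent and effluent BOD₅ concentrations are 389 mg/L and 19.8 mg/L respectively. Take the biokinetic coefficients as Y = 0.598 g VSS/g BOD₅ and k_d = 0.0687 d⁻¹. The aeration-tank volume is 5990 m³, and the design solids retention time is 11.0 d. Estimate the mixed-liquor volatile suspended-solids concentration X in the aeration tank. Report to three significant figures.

X = Y·Q·ΔS·θ_c / [V·(1 + k_d θ_c)] = 0.598 × 13400 × (389 − 19.8) × 11.0 / [5990 × (1 + 0.0687 × 11.0)] = 3094 mg/L.

X ≈ 3090 mg/L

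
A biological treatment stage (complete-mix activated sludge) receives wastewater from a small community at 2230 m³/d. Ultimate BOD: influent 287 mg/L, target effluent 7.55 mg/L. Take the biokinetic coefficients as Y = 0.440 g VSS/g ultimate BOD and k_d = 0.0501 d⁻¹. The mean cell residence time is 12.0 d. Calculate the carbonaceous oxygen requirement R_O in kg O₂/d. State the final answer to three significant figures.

R_O ≈ 380 kg O₂/d

Observed yield with endogenous decay: Y_obs = Y / (1 + k_d·θ_c) = 0.440 / (1 + 0.0501 × 12.0) = 0.440 / 1.601 = 0.2748 g VSS/g ultimate BOD.
Q·(S₀ − S) = 2230 × (287 − 7.55) × 10⁻³ = 623.2 kg/d removed.
Net sludge production P_X = 0.2748 × 623.2 = 171.2 kg VSS/d.
R_O = Q·(S₀ − S) − 1.42·P_X = 623.2 − 1.42 × 171.2 = 380.0 kg O₂/d.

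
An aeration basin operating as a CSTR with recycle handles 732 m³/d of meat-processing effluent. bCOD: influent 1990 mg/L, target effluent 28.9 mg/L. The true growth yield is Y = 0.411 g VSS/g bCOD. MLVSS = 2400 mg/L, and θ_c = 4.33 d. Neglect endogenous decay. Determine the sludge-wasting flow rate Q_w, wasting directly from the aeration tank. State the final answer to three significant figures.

Q_w ≈ 246 m³/d

V·X = Y·Q·ΔS·θ_c gives V = 0.411 × 732 × (1990 − 28.9) × 4.33 / 2400 = 1064 m³.
With mixed-liquor wasting, θ_c = V/Q_w, so Q_w = V/θ_c = 1064/4.33 = 245.8 m³/d.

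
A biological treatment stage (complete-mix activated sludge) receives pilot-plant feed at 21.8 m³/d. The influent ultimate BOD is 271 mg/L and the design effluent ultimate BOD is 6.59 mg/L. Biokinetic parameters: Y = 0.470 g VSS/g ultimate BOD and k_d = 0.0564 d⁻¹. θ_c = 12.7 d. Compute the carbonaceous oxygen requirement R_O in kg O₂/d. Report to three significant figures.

R_O ≈ 3.52 kg O₂/d

Correct the yield for decay: Y_obs = Y/(1 + k_d θ_c) = 0.470 / (1 + 0.0564 × 12.7) = 0.470 / 1.716 = 0.2738.
Q·(S₀ − S) = 21.8 × (271 − 6.59) × 10⁻³ = 5.764 kg/d removed.
P_X = Y_obs·Q·(S₀ − S) = 0.2738 × 5.764 = 1.578 kg VSS/d.
R_O = Q·(S₀ − S) − 1.42·P_X = 5.764 − 1.42 × 1.578 = 3.523 kg O₂/d.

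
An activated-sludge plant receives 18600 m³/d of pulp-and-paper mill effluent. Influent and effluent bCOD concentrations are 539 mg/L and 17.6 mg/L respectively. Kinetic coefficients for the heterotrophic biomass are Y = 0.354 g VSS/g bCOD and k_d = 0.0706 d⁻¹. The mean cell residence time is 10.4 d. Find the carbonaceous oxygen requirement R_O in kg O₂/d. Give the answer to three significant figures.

Correct the yield for decay: Y_obs = Y/(1 + k_d θ_c) = 0.354 / (1 + 0.0706 × 10.4) = 0.354 / 1.734 = 0.2041.
Substrate removed = Q·(S₀ − S) = 18600 m³/d × (539 − 17.6) g/m³ = 9.7×10^6 g/d = 9698 kg/d.
Biomass synthesised: P_X = Y_obs × 9698 = 1980 kg VSS/d.
Carbonaceous O₂ demand = substrate oxidised − cell-mass equivalent = 9698 − 1.42 × 1980 = 6887 kg O₂/d.

R_O ≈ 6890 kg O₂/d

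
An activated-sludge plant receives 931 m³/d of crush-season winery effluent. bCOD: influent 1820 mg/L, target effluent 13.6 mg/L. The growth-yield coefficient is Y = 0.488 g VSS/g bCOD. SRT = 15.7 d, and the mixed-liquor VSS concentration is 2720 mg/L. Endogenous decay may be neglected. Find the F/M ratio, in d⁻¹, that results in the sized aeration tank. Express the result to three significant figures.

With k_d = 0 the design equation reduces to V = Y Q (S₀−S) θ_c / X = 0.488 × 931 × (1820 − 13.6) × 15.7 / 2720 = 4737 m³.
F/M = applied load / biomass = Q·S₀/(V·X) = 931 × 1820 / (4737 × 2720) = 0.1315 d⁻¹.

F/M ≈ 0.132 d⁻¹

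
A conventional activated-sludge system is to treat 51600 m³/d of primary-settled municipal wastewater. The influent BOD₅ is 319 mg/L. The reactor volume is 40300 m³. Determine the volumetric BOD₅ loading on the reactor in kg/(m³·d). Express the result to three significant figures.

Applied BOD₅ load per unit volume = Q·S₀/V = (51600 × 319/1000)/40300 = 0.4084 kg BOD₅·m⁻³·d⁻¹.

L_v ≈ 0.408 kg BOD₅/(m³·d)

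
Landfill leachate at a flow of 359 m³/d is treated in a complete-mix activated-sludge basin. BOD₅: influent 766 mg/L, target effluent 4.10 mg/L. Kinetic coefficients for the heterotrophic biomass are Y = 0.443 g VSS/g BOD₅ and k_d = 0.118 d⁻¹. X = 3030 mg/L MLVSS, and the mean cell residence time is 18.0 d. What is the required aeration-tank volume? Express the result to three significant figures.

V ≈ 230 m³

From the SRT design equation V = Y Q (S₀−S) θ_c / [X (1 + k_d θ_c)] = 0.443 × 359 × (766 − 4.10) × 18.0 / [3030 × (1 + 0.118 × 18.0)] = 2.18×10^6 / 9466 = 230.4 m³.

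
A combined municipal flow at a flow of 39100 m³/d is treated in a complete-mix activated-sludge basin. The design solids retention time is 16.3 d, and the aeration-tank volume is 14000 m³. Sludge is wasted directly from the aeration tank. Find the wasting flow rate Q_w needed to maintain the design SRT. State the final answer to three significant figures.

With mixed-liquor wasting, θ_c = V/Q_w, so Q_w = V/θ_c = 14000/16.3 = 858.9 m³/d.

Q_w ≈ 859 m³/d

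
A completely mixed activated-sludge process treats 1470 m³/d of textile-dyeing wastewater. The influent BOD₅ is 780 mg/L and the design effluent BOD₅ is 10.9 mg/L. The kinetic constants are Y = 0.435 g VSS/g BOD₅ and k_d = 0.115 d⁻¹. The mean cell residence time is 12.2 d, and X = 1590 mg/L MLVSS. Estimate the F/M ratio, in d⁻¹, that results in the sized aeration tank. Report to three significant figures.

F/M ≈ 0.459 d⁻¹

From the SRT design equation V = Y Q (S₀−S) θ_c / [X (1 + k_d θ_c)] = 0.435 × 1470 × (780 − 10.9) × 12.2 / [1590 × (1 + 0.115 × 12.2)] = 6×10^6 / 3821 = 1570 m³.
F/M = applied load / biomass = Q·S₀/(V·X) = 1470 × 780 / (1570 × 1590) = 0.4592 d⁻¹.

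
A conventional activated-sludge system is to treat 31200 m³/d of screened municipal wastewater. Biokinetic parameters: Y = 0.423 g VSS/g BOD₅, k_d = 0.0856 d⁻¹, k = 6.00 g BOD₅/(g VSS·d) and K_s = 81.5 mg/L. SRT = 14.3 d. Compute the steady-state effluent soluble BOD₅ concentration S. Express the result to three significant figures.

S ≈ 5.32 mg/L

Effluent substrate depends only on kinetics and SRT: S = K_s(1 + k_d θ_c) / [θ_c(Yk − k_d) − 1] = 81.5 × (1 + 0.0856 × 14.3) / [14.3 × (0.423 × 6.00 − 0.0856) − 1] = 181.3 / 34.07 = 5.320 mg/L.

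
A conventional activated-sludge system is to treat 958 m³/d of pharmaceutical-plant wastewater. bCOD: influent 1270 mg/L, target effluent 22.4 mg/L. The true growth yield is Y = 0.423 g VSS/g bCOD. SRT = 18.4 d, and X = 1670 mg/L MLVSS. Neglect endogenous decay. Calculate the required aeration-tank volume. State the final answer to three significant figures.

V ≈ 5570 m³

With k_d = 0 the design equation reduces to V = Y Q (S₀−S) θ_c / X = 0.423 × 958 × (1270 − 22.4) × 18.4 / 1670 = 5570 m³.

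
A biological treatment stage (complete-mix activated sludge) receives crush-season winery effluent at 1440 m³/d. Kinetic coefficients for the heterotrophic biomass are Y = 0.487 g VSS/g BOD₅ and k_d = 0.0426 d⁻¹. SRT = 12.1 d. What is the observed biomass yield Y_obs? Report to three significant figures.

Y_obs ≈ 0.321 g VSS/g BOD₅

Observed yield with endogenous decay: Y_obs = Y / (1 + k_d·θ_c) = 0.487 / (1 + 0.0426 × 12.1) = 0.487 / 1.515 = 0.3214 g VSS/g BOD₅.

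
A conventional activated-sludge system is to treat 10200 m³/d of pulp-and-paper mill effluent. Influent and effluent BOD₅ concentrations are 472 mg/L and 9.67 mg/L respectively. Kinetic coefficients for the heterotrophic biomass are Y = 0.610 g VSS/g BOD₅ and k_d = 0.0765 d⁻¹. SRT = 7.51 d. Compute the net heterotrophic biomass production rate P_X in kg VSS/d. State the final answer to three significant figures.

Y_obs = Y / (1 + k_d θ_c) = 0.610 / (1 + 0.0765 × 7.51) = 0.610 / 1.575 = 0.3874.
ΔS = 472 − 9.67 = 462.3 mg/L, so the substrate removal rate is 10200 × 462.3/1000 = 4716 kg BOD₅/d.
So the net sludge growth is P_X = 0.3874 × 4716 = 1827 kg VSS/d.

P_X ≈ 1830 kg VSS/d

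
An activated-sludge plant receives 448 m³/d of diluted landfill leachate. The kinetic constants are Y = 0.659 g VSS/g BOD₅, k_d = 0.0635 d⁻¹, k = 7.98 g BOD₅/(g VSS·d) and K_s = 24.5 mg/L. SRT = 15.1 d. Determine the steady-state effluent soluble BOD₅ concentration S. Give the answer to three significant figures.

S ≈ 0.620 mg/L

For a completely mixed reactor with recycle the Lawrence–McCarty relation gives S = K_s·(1 + k_d·θ_c) / [θ_c·(Y·k − k_d) − 1] = 24.5 × (1 + 0.0635 × 15.1) / [15.1 × (0.659 × 7.98 − 0.0635) − 1] = 47.99 / 77.45 = 0.6197 mg/L.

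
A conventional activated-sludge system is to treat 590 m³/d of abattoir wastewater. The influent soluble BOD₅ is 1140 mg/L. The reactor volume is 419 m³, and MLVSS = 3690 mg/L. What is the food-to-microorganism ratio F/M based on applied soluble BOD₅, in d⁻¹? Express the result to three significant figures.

Food-to-microorganism ratio F/M = Q S₀ / (V X) = 590 × 1140 / (419.0 × 3690) = 0.4350 d⁻¹.

F/M ≈ 0.435 d⁻¹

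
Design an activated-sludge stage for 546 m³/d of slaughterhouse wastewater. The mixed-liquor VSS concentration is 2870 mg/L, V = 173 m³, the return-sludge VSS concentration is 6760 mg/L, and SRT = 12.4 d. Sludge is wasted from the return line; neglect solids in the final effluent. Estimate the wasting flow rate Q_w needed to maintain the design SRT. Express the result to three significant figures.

θ_c = V·X/(Q_w·X_r) when wasting from the recycle, so Q_w = V·X/(θ_c·X_r) = 173.0 × 2870 / (12.4 × 6760) = 5.923 m³/d.

Q_w ≈ 5.92 m³/d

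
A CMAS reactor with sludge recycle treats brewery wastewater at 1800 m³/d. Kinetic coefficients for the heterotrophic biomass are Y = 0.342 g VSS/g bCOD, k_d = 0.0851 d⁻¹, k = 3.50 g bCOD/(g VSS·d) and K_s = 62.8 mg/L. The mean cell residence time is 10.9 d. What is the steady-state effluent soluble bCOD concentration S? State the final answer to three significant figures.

Effluent substrate depends only on kinetics and SRT: S = K_s(1 + k_d θ_c) / [θ_c(Yk − k_d) − 1] = 62.8 × (1 + 0.0851 × 10.9) / [10.9 × (0.342 × 3.50 − 0.0851) − 1] = 121.1 / 11.12 = 10.89 mg/L.

S ≈ 10.9 mg/L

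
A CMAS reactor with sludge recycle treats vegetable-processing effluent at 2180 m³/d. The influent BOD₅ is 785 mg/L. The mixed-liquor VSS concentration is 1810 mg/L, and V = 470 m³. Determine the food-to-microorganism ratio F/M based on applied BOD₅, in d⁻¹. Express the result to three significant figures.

Food-to-microorganism ratio F/M = Q S₀ / (V X) = 2180 × 785 / (470.0 × 1810) = 2.012 d⁻¹.

F/M ≈ 2.01 d⁻¹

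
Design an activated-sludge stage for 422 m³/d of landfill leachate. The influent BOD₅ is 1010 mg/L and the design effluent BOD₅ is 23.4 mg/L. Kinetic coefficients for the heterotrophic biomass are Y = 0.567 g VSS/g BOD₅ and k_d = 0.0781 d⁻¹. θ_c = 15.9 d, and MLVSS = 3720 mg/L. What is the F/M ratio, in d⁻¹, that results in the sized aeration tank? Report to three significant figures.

From the SRT design equation V = Y Q (S₀−S) θ_c / [X (1 + k_d θ_c)] = 0.567 × 422 × (1010 − 23.4) × 15.9 / [3720 × (1 + 0.0781 × 15.9)] = 3.75×10^6 / 8339 = 450.1 m³.
Food-to-microorganism ratio F/M = Q S₀ / (V X) = 422 × 1010 / (450.1 × 3720) = 0.2546 d⁻¹.

F/M ≈ 0.255 d⁻¹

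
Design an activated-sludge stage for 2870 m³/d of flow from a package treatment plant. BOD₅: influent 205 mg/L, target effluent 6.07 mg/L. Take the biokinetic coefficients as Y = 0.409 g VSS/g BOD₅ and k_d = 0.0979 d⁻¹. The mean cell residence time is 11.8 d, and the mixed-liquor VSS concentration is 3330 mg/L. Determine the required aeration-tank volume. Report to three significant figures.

Rearranging the biomass balance for a CMAS with decay, V = Y·Q·ΔS·θ_c / [X·(1+k_d θ_c)] = 0.409 × 2870 × (205 − 6.07) × 11.8 / [3330 × (1 + 0.0979 × 11.8)] = 2.76×10^6 / 7177 = 383.9 m³.

V ≈ 384 m³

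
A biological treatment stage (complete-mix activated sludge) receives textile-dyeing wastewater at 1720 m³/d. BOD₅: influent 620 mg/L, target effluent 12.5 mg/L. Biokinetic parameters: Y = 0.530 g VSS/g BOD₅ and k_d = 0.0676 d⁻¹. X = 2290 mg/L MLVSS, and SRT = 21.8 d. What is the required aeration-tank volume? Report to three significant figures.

V ≈ 2130 m³

From the SRT design equation V = Y Q (S₀−S) θ_c / [X (1 + k_d θ_c)] = 0.530 × 1720 × (620 − 12.5) × 21.8 / [2290 × (1 + 0.0676 × 21.8)] = 1.21×10^7 / 5665 = 2131 m³.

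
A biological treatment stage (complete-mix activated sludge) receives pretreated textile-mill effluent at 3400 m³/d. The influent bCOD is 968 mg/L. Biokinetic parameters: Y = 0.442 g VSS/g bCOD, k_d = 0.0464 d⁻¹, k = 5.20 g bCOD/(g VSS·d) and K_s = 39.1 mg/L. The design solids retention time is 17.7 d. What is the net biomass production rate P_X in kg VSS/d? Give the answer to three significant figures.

P_X ≈ 797 kg VSS/d

Effluent substrate depends only on kinetics and SRT: S = K_s(1 + k_d θ_c) / [θ_c(Yk − k_d) − 1] = 39.1 × (1 + 0.0464 × 17.7) / [17.7 × (0.442 × 5.20 − 0.0464) − 1] = 71.21 / 38.86 = 1.833 mg/L.
Correct the yield for decay: Y_obs = Y/(1 + k_d θ_c) = 0.442 / (1 + 0.0464 × 17.7) = 0.442 / 1.821 = 0.2427.
Q·(S₀ − S) = 3400 × (968 − 1.83) × 10⁻³ = 3285 kg/d removed.
So the net sludge growth is P_X = 0.2427 × 3285 = 797.2 kg VSS/d.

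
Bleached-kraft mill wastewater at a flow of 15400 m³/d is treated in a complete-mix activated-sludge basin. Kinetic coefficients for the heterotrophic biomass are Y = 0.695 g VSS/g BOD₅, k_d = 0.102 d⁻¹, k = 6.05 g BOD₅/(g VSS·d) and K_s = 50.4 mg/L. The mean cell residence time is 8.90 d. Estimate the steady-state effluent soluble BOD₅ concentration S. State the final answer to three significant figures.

S ≈ 2.71 mg/L

Effluent substrate depends only on kinetics and SRT: S = K_s(1 + k_d θ_c) / [θ_c(Yk − k_d) − 1] = 50.4 × (1 + 0.102 × 8.90) / [8.90 × (0.695 × 6.05 − 0.102) − 1] = 96.15 / 35.51 = 2.707 mg/L.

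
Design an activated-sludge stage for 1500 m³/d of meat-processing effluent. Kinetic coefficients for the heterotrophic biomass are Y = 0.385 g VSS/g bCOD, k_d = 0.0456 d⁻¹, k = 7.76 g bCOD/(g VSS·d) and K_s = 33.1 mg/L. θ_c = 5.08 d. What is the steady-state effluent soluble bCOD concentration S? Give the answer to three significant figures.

Effluent substrate depends only on kinetics and SRT: S = K_s(1 + k_d θ_c) / [θ_c(Yk − k_d) − 1] = 33.1 × (1 + 0.0456 × 5.08) / [5.08 × (0.385 × 7.76 − 0.0456) − 1] = 40.77 / 13.95 = 2.923 mg/L.

S ≈ 2.92 mg/L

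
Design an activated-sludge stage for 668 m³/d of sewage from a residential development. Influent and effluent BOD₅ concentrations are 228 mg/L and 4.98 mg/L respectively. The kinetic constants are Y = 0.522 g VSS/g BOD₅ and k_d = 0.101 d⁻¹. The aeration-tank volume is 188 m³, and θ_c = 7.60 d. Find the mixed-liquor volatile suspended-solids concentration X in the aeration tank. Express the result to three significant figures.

Solving the biomass balance for X: X = Y Q (S₀−S) θ_c / [V (1+k_d θ_c)] = 0.522 × 668 × (228 − 4.98) × 7.60 / [188 × (1 + 0.101 × 7.60)] = 1779 mg/L.

X ≈ 1780 mg/L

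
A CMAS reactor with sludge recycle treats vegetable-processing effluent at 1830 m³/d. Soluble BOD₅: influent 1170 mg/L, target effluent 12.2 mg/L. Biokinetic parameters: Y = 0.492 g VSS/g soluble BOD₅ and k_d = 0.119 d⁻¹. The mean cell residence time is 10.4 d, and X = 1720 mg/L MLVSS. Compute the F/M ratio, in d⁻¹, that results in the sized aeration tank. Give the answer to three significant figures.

Rearranging the biomass balance for a CMAS with decay, V = Y·Q·ΔS·θ_c / [X·(1+k_d θ_c)] = 0.492 × 1830 × (1170 − 12.2) × 10.4 / [1720 × (1 + 0.119 × 10.4)] = 1.08×10^7 / 3849 = 2817 m³.
Food-to-microorganism ratio F/M = Q S₀ / (V X) = 1830 × 1170 / (2817 × 1720) = 0.4419 d⁻¹.

F/M ≈ 0.442 d⁻¹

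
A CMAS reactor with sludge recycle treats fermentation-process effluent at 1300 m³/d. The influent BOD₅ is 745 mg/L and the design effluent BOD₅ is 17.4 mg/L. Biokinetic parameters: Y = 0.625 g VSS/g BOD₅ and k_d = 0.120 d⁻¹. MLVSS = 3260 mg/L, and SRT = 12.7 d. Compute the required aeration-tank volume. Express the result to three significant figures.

Steady-state biomass mass balance: V·X·(1 + k_d·θ_c) = Y·Q·(S₀ − S)·θ_c, so V = 0.625 × 1300 × (745 − 17.4) × 12.7 / [3260 × (1 + 0.120 × 12.7)] = 7.51×10^6 / 8228 = 912.5 m³.

V ≈ 912 m³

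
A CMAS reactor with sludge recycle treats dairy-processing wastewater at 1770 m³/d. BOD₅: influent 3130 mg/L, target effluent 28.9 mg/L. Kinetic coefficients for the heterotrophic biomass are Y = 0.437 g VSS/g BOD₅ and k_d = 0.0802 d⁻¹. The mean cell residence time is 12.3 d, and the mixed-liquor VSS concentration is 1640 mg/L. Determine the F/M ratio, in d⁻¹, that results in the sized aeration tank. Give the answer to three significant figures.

Rearranging the biomass balance for a CMAS with decay, V = Y·Q·ΔS·θ_c / [X·(1+k_d θ_c)] = 0.437 × 1770 × (3130 − 28.9) × 12.3 / [1640 × (1 + 0.0802 × 12.3)] = 2.95×10^7 / 3258 = 9056 m³.
Food-to-microorganism ratio F/M = Q S₀ / (V X) = 1770 × 3130 / (9056 × 1640) = 0.3730 d⁻¹.

F/M ≈ 0.373 d⁻¹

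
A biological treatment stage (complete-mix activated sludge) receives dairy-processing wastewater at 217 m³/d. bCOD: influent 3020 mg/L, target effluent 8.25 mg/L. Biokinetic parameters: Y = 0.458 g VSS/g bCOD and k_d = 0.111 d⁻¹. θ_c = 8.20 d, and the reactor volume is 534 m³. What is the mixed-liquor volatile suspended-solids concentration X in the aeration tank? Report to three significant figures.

From V·X·(1 + k_d·θ_c) = Y·Q·(S₀ − S)·θ_c: X = 0.458 × 217 × (3020 − 8.25) × 8.20 / [534 × (1 + 0.111 × 8.20)] = 2406 mg/L.

X ≈ 2410 mg/L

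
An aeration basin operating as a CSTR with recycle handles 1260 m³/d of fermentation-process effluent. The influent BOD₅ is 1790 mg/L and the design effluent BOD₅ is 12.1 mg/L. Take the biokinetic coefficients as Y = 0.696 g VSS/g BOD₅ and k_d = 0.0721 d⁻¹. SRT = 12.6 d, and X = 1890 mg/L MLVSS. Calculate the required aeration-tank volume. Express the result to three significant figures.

From the SRT design equation V = Y Q (S₀−S) θ_c / [X (1 + k_d θ_c)] = 0.696 × 1260 × (1790 − 12.1) × 12.6 / [1890 × (1 + 0.0721 × 12.6)] = 1.96×10^7 / 3607 = 5446 m³.

V ≈ 5450 m³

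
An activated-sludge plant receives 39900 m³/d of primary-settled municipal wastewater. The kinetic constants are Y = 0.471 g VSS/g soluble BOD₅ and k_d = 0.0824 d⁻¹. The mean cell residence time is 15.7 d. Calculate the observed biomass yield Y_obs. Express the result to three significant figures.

Observed yield with endogenous decay: Y_obs = Y / (1 + k_d·θ_c) = 0.471 / (1 + 0.0824 × 15.7) = 0.471 / 2.294 = 0.2053 g VSS/g soluble BOD₅.

Y_obs ≈ 0.205 g VSS/g soluble BOD₅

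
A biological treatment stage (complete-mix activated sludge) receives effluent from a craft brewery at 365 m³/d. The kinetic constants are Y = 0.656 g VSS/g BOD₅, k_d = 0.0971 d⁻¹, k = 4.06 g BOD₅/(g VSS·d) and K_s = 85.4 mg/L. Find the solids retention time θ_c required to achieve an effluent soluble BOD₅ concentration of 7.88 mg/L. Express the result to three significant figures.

θ_c ≈ 7.82 d

Specific growth rate at S = 7.88 mg/L: μ = YkS/(K_s+S) = 0.656·4.06·7.88/(85.4+7.88) = 0.2250 d⁻¹.
1/θ_c = 0.2250 − 0.0971 = 0.1279 d⁻¹, so θ_c = 7.819 d.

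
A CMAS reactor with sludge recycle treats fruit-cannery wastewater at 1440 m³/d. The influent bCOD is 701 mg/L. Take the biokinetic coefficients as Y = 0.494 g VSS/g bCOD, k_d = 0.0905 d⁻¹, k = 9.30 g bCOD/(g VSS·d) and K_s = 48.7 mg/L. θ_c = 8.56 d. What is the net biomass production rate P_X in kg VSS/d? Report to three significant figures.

P_X ≈ 280 kg VSS/d

From the Monod/SRT balance for a CMAS, S = K_s·(1+k_d θ_c)/[θ_c·(Y k − k_d) − 1] = 48.7 × (1 + 0.0905 × 8.56) / [8.56 × (0.494 × 9.30 − 0.0905) − 1] = 86.43 / 37.55 = 2.302 mg/L.
Y_obs = Y / (1 + k_d θ_c) = 0.494 / (1 + 0.0905 × 8.56) = 0.494 / 1.775 = 0.2784.
Mass of bCOD removed per day: Q(S₀ − S) = 1440 × 698.7 g/m³ = 1006 kg/d.
So the net sludge growth is P_X = 0.2784 × 1006 = 280.1 kg VSS/d.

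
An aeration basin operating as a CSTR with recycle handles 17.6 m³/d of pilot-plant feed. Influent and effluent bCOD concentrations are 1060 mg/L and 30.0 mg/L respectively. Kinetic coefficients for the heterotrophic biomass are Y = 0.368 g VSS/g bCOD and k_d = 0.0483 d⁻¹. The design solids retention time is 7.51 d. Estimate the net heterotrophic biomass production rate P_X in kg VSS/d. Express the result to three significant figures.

P_X ≈ 4.90 kg VSS/d

The observed yield is Y_obs = Y/(1 + k_d·θ_c) = 0.368 / (1 + 0.0483 × 7.51) = 0.368 / 1.363 = 0.2700 g VSS per g bCOD removed.
ΔS = 1060 − 30.0 = 1030 mg/L, so the substrate removal rate is 17.6 × 1030/1000 = 18.13 kg bCOD/d.
P_X = Y_obs · Q(S₀ − S) = 0.2700 × 18.13 = 4.895 kg VSS/d.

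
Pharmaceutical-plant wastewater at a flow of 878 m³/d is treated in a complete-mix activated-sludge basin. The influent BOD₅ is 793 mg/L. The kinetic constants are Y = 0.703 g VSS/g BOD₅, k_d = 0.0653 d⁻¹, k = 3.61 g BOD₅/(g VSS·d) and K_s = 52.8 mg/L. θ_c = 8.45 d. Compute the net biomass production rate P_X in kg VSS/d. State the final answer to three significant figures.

P_X ≈ 314 kg VSS/d

From the Monod/SRT balance for a CMAS, S = K_s·(1+k_d θ_c)/[θ_c·(Y k − k_d) − 1] = 52.8 × (1 + 0.0653 × 8.45) / [8.45 × (0.703 × 3.61 − 0.0653) − 1] = 81.93 / 19.89 = 4.119 mg/L.
Correct the yield for decay: Y_obs = Y/(1 + k_d θ_c) = 0.703 / (1 + 0.0653 × 8.45) = 0.703 / 1.552 = 0.4530.
Mass of BOD₅ removed per day: Q(S₀ − S) = 878 × 788.9 g/m³ = 692.6 kg/d.
Net biomass production P_X = Y_obs × Q·(S₀ − S) = 0.4530 × 692.6 = 313.8 kg VSS/d.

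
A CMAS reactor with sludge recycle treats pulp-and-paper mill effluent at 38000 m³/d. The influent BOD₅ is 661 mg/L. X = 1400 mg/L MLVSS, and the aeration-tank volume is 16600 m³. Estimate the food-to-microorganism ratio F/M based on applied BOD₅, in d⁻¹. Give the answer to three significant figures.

Food-to-microorganism ratio F/M = Q S₀ / (V X) = 38000 × 661 / (16600 × 1400) = 1.081 d⁻¹.

F/M ≈ 1.08 d⁻¹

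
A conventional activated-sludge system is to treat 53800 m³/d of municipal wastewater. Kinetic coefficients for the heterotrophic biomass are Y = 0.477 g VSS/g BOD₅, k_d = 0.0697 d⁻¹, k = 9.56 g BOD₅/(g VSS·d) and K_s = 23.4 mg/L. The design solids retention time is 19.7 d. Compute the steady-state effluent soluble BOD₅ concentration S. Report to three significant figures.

S ≈ 0.635 mg/L

For a completely mixed reactor with recycle the Lawrence–McCarty relation gives S = K_s·(1 + k_d·θ_c) / [θ_c·(Y·k − k_d) − 1] = 23.4 × (1 + 0.0697 × 19.7) / [19.7 × (0.477 × 9.56 − 0.0697) − 1] = 55.53 / 87.46 = 0.6349 mg/L.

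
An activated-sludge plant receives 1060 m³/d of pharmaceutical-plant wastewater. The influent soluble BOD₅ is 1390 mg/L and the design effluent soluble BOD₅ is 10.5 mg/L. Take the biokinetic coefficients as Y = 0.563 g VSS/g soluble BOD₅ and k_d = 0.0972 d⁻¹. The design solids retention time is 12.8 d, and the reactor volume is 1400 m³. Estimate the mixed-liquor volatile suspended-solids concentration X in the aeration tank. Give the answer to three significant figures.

From V·X·(1 + k_d·θ_c) = Y·Q·(S₀ − S)·θ_c: X = 0.563 × 1060 × (1390 − 10.5) × 12.8 / [1400 × (1 + 0.0972 × 12.8)] = 3354 mg/L.

X ≈ 3350 mg/L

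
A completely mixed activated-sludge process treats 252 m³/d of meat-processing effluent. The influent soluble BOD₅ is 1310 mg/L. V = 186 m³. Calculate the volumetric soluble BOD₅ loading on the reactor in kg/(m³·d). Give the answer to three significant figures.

L_v ≈ 1.77 kg soluble BOD₅/(m³·d)

L_v = Q S₀ / V = 252 × 1310 × 10⁻³ / 186.0 = 1.775 kg/(m³·d).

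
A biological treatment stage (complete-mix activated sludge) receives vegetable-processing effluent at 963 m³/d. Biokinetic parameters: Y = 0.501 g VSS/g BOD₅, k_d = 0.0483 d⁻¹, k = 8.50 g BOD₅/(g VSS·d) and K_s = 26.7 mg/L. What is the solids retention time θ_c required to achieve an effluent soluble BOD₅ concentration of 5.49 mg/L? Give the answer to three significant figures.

θ_c ≈ 1.47 d

At the target effluent, Y k S/(K_s+S) = 0.501×8.50×5.49/32.19 = 0.7263 d⁻¹.
Then 1/θ_c = μ − k_d = 0.7263 − 0.0483 = 0.6780 d⁻¹, giving θ_c = 1.475 d.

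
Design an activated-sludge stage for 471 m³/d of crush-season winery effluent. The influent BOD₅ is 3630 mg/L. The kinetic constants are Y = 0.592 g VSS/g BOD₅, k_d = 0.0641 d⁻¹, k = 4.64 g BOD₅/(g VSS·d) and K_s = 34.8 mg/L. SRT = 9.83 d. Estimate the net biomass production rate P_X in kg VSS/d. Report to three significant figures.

P_X ≈ 621 kg VSS/d

From the Monod/SRT balance for a CMAS, S = K_s·(1+k_d θ_c)/[θ_c·(Y k − k_d) − 1] = 34.8 × (1 + 0.0641 × 9.83) / [9.83 × (0.592 × 4.64 − 0.0641) − 1] = 56.73 / 25.37 = 2.236 mg/L.
The observed yield is Y_obs = Y/(1 + k_d·θ_c) = 0.592 / (1 + 0.0641 × 9.83) = 0.592 / 1.630 = 0.3632 g VSS per g BOD₅ removed.
Substrate removed = Q·(S₀ − S) = 471 m³/d × (3630 − 2.24) g/m³ = 1.71×10^6 g/d = 1709 kg/d.
Net biomass production P_X = Y_obs × Q·(S₀ − S) = 0.3632 × 1709 = 620.5 kg VSS/d.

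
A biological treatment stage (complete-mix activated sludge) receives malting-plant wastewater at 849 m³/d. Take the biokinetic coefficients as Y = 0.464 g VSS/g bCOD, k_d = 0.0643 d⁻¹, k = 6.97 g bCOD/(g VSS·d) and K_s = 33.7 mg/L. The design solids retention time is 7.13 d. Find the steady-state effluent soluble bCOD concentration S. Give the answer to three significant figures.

For a completely mixed reactor with recycle the Lawrence–McCarty relation gives S = K_s·(1 + k_d·θ_c) / [θ_c·(Y·k − k_d) − 1] = 33.7 × (1 + 0.0643 × 7.13) / [7.13 × (0.464 × 6.97 − 0.0643) − 1] = 49.15 / 21.60 = 2.275 mg/L.

S ≈ 2.28 mg/L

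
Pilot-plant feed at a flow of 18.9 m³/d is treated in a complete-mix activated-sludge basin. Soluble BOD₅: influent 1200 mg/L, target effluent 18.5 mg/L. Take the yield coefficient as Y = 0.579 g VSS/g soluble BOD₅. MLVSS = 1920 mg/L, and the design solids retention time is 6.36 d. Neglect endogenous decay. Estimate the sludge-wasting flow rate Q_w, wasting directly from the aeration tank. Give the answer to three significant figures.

Q_w ≈ 6.73 m³/d

With k_d = 0 the design equation reduces to V = Y Q (S₀−S) θ_c / X = 0.579 × 18.9 × (1200 − 18.5) × 6.36 / 1920 = 42.83 m³.
With mixed-liquor wasting, θ_c = V/Q_w, so Q_w = V/θ_c = 42.83/6.36 = 6.734 m³/d.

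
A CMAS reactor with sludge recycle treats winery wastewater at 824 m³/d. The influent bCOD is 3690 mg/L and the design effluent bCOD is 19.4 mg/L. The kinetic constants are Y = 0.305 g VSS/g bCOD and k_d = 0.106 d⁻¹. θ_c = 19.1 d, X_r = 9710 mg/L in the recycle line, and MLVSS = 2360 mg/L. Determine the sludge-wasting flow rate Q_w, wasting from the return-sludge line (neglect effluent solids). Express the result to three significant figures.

Q_w ≈ 31.4 m³/d

From the SRT design equation V = Y Q (S₀−S) θ_c / [X (1 + k_d θ_c)] = 0.305 × 824 × (3690 − 19.4) × 19.1 / [2360 × (1 + 0.106 × 19.1)] = 1.76×10^7 / 7138 = 2468 m³.
θ_c = V·X/(Q_w·X_r) when wasting from the recycle, so Q_w = V·X/(θ_c·X_r) = 2468 × 2360 / (19.1 × 9710) = 31.41 m³/d.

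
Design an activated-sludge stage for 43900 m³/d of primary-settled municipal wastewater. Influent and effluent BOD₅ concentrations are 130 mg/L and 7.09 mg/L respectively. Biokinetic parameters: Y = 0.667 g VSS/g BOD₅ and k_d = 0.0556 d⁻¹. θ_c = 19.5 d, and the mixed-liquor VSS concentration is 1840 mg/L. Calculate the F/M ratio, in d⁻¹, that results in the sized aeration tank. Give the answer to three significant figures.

Rearranging the biomass balance for a CMAS with decay, V = Y·Q·ΔS·θ_c / [X·(1+k_d θ_c)] = 0.667 × 43900 × (130 − 7.09) × 19.5 / [1840 × (1 + 0.0556 × 19.5)] = 7.02×10^7 / 3835 = 18300 m³.
F/M = Q·S₀ / (V·X) = 43900 × 130 / (18300 × 1840) = 0.1695 g BOD₅·(g VSS·d)⁻¹.

F/M ≈ 0.169 d⁻¹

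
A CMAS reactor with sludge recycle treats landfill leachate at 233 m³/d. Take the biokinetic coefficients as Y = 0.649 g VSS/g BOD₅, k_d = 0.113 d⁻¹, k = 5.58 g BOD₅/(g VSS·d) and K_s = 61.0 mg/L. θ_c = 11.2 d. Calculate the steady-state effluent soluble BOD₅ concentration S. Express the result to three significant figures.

From the Monod/SRT balance for a CMAS, S = K_s·(1+k_d θ_c)/[θ_c·(Y k − k_d) − 1] = 61.0 × (1 + 0.113 × 11.2) / [11.2 × (0.649 × 5.58 − 0.113) − 1] = 138.2 / 38.29 = 3.609 mg/L.

S ≈ 3.61 mg/L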